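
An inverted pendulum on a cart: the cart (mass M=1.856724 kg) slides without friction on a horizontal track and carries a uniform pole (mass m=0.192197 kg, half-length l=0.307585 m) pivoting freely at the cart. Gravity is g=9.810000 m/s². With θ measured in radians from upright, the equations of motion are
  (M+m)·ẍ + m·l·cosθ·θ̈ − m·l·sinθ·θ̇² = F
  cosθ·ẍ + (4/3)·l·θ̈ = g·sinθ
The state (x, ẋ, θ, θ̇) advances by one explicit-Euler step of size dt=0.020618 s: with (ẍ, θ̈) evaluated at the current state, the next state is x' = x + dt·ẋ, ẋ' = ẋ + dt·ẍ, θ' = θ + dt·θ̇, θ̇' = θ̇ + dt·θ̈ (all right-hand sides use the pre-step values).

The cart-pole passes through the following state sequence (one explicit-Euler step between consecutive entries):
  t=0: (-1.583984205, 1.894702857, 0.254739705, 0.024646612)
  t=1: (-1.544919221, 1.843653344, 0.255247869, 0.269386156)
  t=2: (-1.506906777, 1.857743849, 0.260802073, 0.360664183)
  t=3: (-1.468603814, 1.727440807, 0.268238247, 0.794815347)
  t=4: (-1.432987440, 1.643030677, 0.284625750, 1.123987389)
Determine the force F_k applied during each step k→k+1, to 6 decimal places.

step 0→1:
  ẍ = (ẋ'−ẋ)/dt = (1.843653344−1.894702857)/0.020618 = -2.475968
  θ̈ = (θ̇'−θ̇)/dt = (0.269386156−0.024646612)/0.020618 = 11.870188
  sinθ=0.251994, cosθ=0.967729
  F = (M+m)·ẍ + m·l·cosθ·θ̈ − m·l·sinθ·θ̇² = -5.073063 + 0.679083 − 0.000009 = -4.393989
step 1→2:
  ẍ = (ẋ'−ẋ)/dt = (1.857743849−1.843653344)/0.020618 = 0.683408
  θ̈ = (θ̇'−θ̇)/dt = (0.360664183−0.269386156)/0.020618 = 4.427104
  sinθ=0.252485, cosθ=0.967601
  F = (M+m)·ẍ + m·l·cosθ·θ̈ − m·l·sinθ·θ̇² = 1.400249 + 0.253237 − 0.001083 = 1.652403
step 2→3:
  ẍ = (ẋ'−ẋ)/dt = (1.727440807−1.857743849)/0.020618 = -6.319868
  θ̈ = (θ̇'−θ̇)/dt = (0.794815347−0.360664183)/0.020618 = 21.056900
  sinθ=0.257856, cosθ=0.966183
  F = (M+m)·ẍ + m·l·cosθ·θ̈ − m·l·sinθ·θ̇² = -12.948911 + 1.202723 − 0.001983 = -11.748170
step 3→4:
  ẍ = (ẋ'−ẋ)/dt = (1.643030677−1.727440807)/0.020618 = -4.094002
  θ̈ = (θ̇'−θ̇)/dt = (1.123987389−0.794815347)/0.020618 = 15.965275
  sinθ=0.265033, cosθ=0.964239
  F = (M+m)·ẍ + m·l·cosθ·θ̈ − m·l·sinθ·θ̇² = -8.388286 + 0.910066 − 0.009898 = -7.488118

F_0 = -4.393989 N
F_1 = 1.652403 N
F_2 = -11.748170 N
F_3 = -7.488118 N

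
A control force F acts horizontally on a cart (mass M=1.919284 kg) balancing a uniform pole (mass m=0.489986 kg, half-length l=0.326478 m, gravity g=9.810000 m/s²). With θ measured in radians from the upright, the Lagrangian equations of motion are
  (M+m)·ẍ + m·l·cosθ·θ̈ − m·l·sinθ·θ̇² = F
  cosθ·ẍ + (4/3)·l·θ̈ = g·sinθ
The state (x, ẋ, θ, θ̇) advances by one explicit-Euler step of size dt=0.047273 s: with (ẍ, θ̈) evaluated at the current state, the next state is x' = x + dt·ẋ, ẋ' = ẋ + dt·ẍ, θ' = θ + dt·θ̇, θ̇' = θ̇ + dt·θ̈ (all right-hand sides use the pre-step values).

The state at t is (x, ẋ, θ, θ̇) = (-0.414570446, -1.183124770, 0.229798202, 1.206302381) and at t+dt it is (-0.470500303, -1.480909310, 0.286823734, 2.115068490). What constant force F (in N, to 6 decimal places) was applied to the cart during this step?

ẍ = (ẋ'−ẋ)/dt = (-1.480909310−-1.183124770)/0.047273 = -6.299252
θ̈ = (θ̇'−θ̇)/dt = (2.115068490−1.206302381)/0.047273 = 19.223788
sinθ=0.227781, cosθ=0.973712
F = (M+m)·ẍ + m·l·cosθ·θ̈ − m·l·sinθ·θ̇² = -15.176599 + 2.994382 − 0.053023 = -12.235240

F = -12.235240 N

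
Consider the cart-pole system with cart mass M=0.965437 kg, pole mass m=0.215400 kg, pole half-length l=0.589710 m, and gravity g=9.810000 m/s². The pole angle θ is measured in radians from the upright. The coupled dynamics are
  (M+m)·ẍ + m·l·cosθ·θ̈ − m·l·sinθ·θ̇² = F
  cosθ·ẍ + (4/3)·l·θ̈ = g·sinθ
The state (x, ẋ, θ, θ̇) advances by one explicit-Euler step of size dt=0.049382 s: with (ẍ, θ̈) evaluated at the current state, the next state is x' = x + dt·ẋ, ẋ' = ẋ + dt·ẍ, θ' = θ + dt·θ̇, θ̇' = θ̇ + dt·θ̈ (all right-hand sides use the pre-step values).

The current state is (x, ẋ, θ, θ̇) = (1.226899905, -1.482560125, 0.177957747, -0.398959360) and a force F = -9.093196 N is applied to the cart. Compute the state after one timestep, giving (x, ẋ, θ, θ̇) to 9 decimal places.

sinθ=0.177019944, cosθ=0.984207265
temp = (F + m·l·θ̇²·sinθ)/(M+m) = (-9.093196 + 0.003579017)/1.180837 = -7.697605159
θ̈ = (g·sinθ − cosθ·temp)/(l·(4/3 − m·cos²θ/(M+m))) = 13.653242180
ẍ = temp − m·l·θ̈·cosθ/(M+m) = -9.143100175
Euler: x'=1.226899905+0.049382·-1.482560125=1.153688121, ẋ'=-1.482560125+0.049382·-9.143100175=-1.934064698
       θ'=0.177957747+0.049382·-0.398959360=0.158256336, θ̇'=-0.398959360+0.049382·13.653242180=0.275265045

(1.153688121, -1.934064698, 0.158256336, 0.275265045)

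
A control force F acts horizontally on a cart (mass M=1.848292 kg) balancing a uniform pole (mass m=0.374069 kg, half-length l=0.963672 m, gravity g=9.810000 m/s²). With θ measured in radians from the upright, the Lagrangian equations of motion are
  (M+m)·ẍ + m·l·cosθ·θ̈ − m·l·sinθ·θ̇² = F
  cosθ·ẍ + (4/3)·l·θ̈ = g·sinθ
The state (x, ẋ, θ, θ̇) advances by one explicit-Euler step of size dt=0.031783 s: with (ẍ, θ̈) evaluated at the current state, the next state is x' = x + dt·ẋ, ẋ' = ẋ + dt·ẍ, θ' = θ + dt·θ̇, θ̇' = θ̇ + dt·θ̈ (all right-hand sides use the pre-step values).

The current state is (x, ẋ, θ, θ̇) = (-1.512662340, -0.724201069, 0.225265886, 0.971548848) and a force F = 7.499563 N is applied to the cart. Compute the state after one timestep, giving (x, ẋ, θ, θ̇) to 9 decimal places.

sinθ=0.223365538, cosθ=0.974734752
temp = (F + m·l·θ̇²·sinθ)/(M+m) = (7.499563 + 0.076002243)/2.222361 = 3.408791480
θ̈ = (g·sinθ − cosθ·temp)/(l·(4/3 − m·cos²θ/(M+m))) = -1.000591253
ẍ = temp − m·l·θ̈·cosθ/(M+m) = 3.566992582
Euler: x'=-1.512662340+0.031783·-0.724201069=-1.535679623, ẋ'=-0.724201069+0.031783·3.566992582=-0.610831344
       θ'=0.225265886+0.031783·0.971548848=0.256144623, θ̇'=0.971548848+0.031783·-1.000591253=0.939747056

(-1.535679623, -0.610831344, 0.256144623, 0.939747056)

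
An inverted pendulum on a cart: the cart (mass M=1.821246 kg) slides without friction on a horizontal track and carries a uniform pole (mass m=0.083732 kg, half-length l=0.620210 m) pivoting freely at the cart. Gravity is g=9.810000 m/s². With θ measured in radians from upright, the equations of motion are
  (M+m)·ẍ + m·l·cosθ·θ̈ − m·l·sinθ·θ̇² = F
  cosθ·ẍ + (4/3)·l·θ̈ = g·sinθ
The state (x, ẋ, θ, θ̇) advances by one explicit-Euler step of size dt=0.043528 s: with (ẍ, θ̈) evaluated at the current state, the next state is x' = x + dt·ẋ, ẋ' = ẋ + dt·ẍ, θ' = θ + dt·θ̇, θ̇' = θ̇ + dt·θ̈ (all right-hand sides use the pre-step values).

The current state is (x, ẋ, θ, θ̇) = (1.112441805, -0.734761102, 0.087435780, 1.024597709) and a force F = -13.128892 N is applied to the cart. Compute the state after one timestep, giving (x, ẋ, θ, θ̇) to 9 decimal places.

(1.080459124, -1.046050528, 0.132034469, 1.444683625)

sinθ=0.087324415, cosθ=0.996179927
temp = (F + m·l·θ̇²·sinθ)/(M+m) = (-13.128892 + 0.004760720)/1.904978 = -6.889387321
θ̈ = (g·sinθ − cosθ·temp)/(l·(4/3 − m·cos²θ/(M+m))) = 9.650935405
ẍ = temp − m·l·θ̈·cosθ/(M+m) = -7.151475516
Euler: x'=1.112441805+0.043528·-0.734761102=1.080459124, ẋ'=-0.734761102+0.043528·-7.151475516=-1.046050528
       θ'=0.087435780+0.043528·1.024597709=0.132034469, θ̇'=1.024597709+0.043528·9.650935405=1.444683625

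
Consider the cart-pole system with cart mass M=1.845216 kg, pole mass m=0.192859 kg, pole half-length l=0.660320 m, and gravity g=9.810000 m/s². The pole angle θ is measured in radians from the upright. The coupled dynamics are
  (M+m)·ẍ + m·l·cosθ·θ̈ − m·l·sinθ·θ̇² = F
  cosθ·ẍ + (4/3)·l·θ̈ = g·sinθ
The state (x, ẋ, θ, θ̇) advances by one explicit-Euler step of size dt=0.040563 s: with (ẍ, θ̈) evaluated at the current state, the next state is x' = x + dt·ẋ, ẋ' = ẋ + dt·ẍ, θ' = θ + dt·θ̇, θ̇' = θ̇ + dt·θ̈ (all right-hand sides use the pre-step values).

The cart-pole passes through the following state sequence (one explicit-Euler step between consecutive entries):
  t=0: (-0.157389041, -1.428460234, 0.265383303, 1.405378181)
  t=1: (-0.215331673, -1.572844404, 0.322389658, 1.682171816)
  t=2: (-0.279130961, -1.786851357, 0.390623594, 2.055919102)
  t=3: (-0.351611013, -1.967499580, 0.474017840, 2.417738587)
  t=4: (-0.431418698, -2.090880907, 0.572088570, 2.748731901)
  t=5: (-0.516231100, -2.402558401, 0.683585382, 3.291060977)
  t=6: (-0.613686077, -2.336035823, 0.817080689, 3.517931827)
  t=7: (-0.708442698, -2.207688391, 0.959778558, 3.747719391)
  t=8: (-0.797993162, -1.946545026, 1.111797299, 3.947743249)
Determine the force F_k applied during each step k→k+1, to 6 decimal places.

step 0→1:
  ẍ = (ẋ'−ẋ)/dt = (-1.572844404−-1.428460234)/0.040563 = -3.559504
  θ̈ = (θ̇'−θ̇)/dt = (1.682171816−1.405378181)/0.040563 = 6.823796
  sinθ=0.262279, cosθ=0.964992
  F = (M+m)·ẍ + m·l·cosθ·θ̈ − m·l·sinθ·θ̇² = -7.254537 + 0.838579 − 0.065970 = -6.481927
step 1→2:
  ẍ = (ẋ'−ẋ)/dt = (-1.786851357−-1.572844404)/0.040563 = -5.275915
  θ̈ = (θ̇'−θ̇)/dt = (2.055919102−1.682171816)/0.040563 = 9.213995
  sinθ=0.316834, cosθ=0.948481
  F = (M+m)·ẍ + m·l·cosθ·θ̈ − m·l·sinθ·θ̇² = -10.752711 + 1.112938 − 0.114174 = -9.753947
step 2→3:
  ẍ = (ẋ'−ẋ)/dt = (-1.967499580−-1.786851357)/0.040563 = -4.453522
  θ̈ = (θ̇'−θ̇)/dt = (2.417738587−2.055919102)/0.040563 = 8.919939
  sinθ=0.380765, cosθ=0.924672
  F = (M+m)·ẍ + m·l·cosθ·θ̈ − m·l·sinθ·θ̇² = -9.076612 + 1.050374 − 0.204957 = -8.231196
step 3→4:
  ẍ = (ẋ'−ẋ)/dt = (-2.090880907−-1.967499580)/0.040563 = -3.041721
  θ̈ = (θ̇'−θ̇)/dt = (2.748731901−2.417738587)/0.040563 = 8.159981
  sinθ=0.456465, cosθ=0.889741
  F = (M+m)·ẍ + m·l·cosθ·θ̈ − m·l·sinθ·θ̇² = -6.199255 + 0.924586 − 0.339798 = -5.614467
step 4→5:
  ẍ = (ẋ'−ẋ)/dt = (-2.402558401−-2.090880907)/0.040563 = -7.683788
  θ̈ = (θ̇'−θ̇)/dt = (3.291060977−2.748731901)/0.040563 = 13.370044
  sinθ=0.541389, cosθ=0.840772
  F = (M+m)·ẍ + m·l·cosθ·θ̈ − m·l·sinθ·θ̇² = -15.660136 + 1.431547 − 0.520917 = -14.749507
step 5→6:
  ẍ = (ẋ'−ẋ)/dt = (-2.336035823−-2.402558401)/0.040563 = 1.639982
  θ̈ = (θ̇'−θ̇)/dt = (3.517931827−3.291060977)/0.040563 = 5.593049
  sinθ=0.631577, cosθ=0.775313
  F = (M+m)·ẍ + m·l·cosθ·θ̈ − m·l·sinθ·θ̇² = 3.342406 + 0.552230 − 0.871149 = 3.023487
step 6→7:
  ẍ = (ẋ'−ẋ)/dt = (-2.207688391−-2.336035823)/0.040563 = 3.164150
  θ̈ = (θ̇'−θ̇)/dt = (3.747719391−3.517931827)/0.040563 = 5.664955
  sinθ=0.729151, cosθ=0.684353
  F = (M+m)·ẍ + m·l·cosθ·θ̈ − m·l·sinθ·θ̇² = 6.448776 + 0.493709 − 1.149176 = 5.793308
step 7→8:
  ẍ = (ẋ'−ẋ)/dt = (-1.946545026−-2.207688391)/0.040563 = 6.437970
  θ̈ = (θ̇'−θ̇)/dt = (3.947743249−3.747719391)/0.040563 = 4.931190
  sinθ=0.819065, cosθ=0.573701
  F = (M+m)·ẍ + m·l·cosθ·θ̈ − m·l·sinθ·θ̇² = 13.121065 + 0.360273 − 1.465030 = 12.016308

F_0 = -6.481927 N
F_1 = -9.753947 N
F_2 = -8.231196 N
F_3 = -5.614467 N
F_4 = -14.749507 N
F_5 = 3.023487 N
F_6 = 5.793308 N
F_7 = 12.016308 N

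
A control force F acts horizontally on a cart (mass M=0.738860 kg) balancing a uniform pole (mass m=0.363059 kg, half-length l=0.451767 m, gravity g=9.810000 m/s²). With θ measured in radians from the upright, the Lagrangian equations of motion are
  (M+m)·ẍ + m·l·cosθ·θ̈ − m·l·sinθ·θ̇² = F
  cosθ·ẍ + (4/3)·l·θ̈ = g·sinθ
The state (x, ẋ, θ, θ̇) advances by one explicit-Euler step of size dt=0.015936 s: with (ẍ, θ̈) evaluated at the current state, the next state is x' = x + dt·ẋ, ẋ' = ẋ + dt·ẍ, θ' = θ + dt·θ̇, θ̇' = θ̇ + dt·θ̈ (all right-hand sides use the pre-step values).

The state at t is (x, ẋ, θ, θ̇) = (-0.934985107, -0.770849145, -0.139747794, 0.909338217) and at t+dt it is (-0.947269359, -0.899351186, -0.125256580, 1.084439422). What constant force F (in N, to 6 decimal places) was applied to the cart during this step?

ẍ = (ẋ'−ẋ)/dt = (-0.899351186−-0.770849145)/0.015936 = -8.063632
θ̈ = (θ̇'−θ̇)/dt = (1.084439422−0.909338217)/0.015936 = 10.987776
sinθ=-0.139293, cosθ=0.990251
F = (M+m)·ẍ + m·l·cosθ·θ̈ − m·l·sinθ·θ̇² = -8.885469 + 1.784625 − -0.018892 = -7.081953

F = -7.081953 N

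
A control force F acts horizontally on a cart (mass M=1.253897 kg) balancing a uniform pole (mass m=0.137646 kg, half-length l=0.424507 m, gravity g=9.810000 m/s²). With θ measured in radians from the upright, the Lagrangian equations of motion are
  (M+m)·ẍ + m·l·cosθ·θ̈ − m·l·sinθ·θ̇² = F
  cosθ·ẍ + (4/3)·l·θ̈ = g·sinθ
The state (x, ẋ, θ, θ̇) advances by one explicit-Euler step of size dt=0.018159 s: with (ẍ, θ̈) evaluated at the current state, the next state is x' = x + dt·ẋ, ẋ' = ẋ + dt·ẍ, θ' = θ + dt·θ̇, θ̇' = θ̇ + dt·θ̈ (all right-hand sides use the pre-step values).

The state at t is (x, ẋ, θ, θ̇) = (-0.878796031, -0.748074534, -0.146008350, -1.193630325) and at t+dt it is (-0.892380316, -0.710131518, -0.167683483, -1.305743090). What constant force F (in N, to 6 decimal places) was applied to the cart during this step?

ẍ = (ẋ'−ẋ)/dt = (-0.710131518−-0.748074534)/0.018159 = 2.089488
θ̈ = (θ̇'−θ̇)/dt = (-1.305743090−-1.193630325)/0.018159 = -6.173950
sinθ=-0.145490, cosθ=0.989360
F = (M+m)·ẍ + m·l·cosθ·θ̈ − m·l·sinθ·θ̇² = 2.907613 + -0.356916 − -0.012112 = 2.562809

F = 2.562809 N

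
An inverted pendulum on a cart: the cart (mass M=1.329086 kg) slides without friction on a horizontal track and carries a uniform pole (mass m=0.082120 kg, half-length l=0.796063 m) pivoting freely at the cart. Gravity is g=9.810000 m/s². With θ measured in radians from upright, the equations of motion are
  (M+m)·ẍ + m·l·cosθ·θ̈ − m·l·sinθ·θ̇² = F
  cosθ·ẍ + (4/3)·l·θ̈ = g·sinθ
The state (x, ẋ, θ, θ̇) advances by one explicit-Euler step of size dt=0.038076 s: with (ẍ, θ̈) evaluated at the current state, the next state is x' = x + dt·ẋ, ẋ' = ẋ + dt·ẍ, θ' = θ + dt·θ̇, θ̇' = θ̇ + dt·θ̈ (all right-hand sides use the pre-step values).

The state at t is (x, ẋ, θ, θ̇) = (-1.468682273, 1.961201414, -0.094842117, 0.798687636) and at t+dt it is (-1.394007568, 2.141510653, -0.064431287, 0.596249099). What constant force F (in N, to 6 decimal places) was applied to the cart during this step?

F = 6.340723 N

ẍ = (ẋ'−ẋ)/dt = (2.141510653−1.961201414)/0.038076 = 4.735509
θ̈ = (θ̇'−θ̇)/dt = (0.596249099−0.798687636)/0.038076 = -5.316697
sinθ=-0.094700, cosθ=0.995506
F = (M+m)·ẍ + m·l·cosθ·θ̈ − m·l·sinθ·θ̇² = 6.682779 + -0.346005 − -0.003949 = 6.340723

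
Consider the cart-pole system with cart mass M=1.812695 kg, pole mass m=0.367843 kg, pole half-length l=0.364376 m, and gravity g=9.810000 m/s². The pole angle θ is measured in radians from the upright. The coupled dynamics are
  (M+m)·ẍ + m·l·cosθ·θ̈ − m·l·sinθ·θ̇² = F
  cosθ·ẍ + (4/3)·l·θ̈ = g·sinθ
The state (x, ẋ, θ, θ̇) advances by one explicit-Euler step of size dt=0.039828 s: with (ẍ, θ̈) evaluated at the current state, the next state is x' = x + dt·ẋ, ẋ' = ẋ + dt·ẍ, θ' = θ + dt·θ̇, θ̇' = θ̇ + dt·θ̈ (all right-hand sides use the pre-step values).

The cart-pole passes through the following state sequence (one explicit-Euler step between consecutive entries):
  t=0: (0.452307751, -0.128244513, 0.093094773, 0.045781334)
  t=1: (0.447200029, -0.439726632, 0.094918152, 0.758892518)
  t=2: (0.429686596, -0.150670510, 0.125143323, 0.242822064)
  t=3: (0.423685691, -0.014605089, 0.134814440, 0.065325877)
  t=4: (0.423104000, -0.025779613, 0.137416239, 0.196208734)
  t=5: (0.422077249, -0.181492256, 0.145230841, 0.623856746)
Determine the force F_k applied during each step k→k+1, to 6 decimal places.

F_0 = -14.663879 N
F_1 = 14.089266 N
F_2 = 6.855785 N
F_3 = -0.175406 N
F_4 = -7.100201 N

step 0→1:
  ẍ = (ẋ'−ẋ)/dt = (-0.439726632−-0.128244513)/0.039828 = -7.820682
  θ̈ = (θ̇'−θ̇)/dt = (0.758892518−0.045781334)/0.039828 = 17.904770
  sinθ=0.092960, cosθ=0.995670
  F = (M+m)·ẍ + m·l·cosθ·θ̈ − m·l·sinθ·θ̇² = -17.053294 + 2.389441 − 0.000026 = -14.663879
step 1→2:
  ẍ = (ẋ'−ẋ)/dt = (-0.150670510−-0.439726632)/0.039828 = 7.257611
  θ̈ = (θ̇'−θ̇)/dt = (0.242822064−0.758892518)/0.039828 = -12.957479
  sinθ=0.094776, cosθ=0.995499
  F = (M+m)·ẍ + m·l·cosθ·θ̈ − m·l·sinθ·θ̇² = 15.825496 + -1.728914 − 0.007316 = 14.089266
step 2→3:
  ẍ = (ẋ'−ẋ)/dt = (-0.014605089−-0.150670510)/0.039828 = 3.416326
  θ̈ = (θ̇'−θ̇)/dt = (0.065325877−0.242822064)/0.039828 = -4.456568
  sinθ=0.124817, cosθ=0.992180
  F = (M+m)·ẍ + m·l·cosθ·θ̈ − m·l·sinθ·θ̇² = 7.449428 + -0.592657 − 0.000986 = 6.855785
step 3→4:
  ẍ = (ẋ'−ẋ)/dt = (-0.025779613−-0.014605089)/0.039828 = -0.280570
  θ̈ = (θ̇'−θ̇)/dt = (0.196208734−0.065325877)/0.039828 = 3.286202
  sinθ=0.134406, cosθ=0.990926
  F = (M+m)·ẍ + m·l·cosθ·θ̈ − m·l·sinθ·θ̇² = -0.611793 + 0.436463 − 0.000077 = -0.175406
step 4→5:
  ẍ = (ẋ'−ẋ)/dt = (-0.181492256−-0.025779613)/0.039828 = -3.909627
  θ̈ = (θ̇'−θ̇)/dt = (0.623856746−0.196208734)/0.039828 = 10.737371
  sinθ=0.136984, cosθ=0.990573
  F = (M+m)·ẍ + m·l·cosθ·θ̈ − m·l·sinθ·θ̇² = -8.525091 + 1.425597 − 0.000707 = -7.100201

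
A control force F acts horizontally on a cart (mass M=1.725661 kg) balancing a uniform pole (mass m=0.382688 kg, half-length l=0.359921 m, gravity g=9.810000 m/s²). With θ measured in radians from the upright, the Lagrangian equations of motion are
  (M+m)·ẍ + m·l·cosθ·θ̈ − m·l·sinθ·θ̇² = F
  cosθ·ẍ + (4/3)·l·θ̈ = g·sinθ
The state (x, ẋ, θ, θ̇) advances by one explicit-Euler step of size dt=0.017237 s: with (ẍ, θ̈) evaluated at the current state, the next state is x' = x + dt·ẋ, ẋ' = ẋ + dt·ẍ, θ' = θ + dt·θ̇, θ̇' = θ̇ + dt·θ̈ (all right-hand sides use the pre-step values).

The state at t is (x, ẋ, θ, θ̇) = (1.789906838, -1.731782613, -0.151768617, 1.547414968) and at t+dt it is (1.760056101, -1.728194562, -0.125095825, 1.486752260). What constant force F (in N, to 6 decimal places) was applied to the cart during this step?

F = 0.009565 N

ẍ = (ẋ'−ẋ)/dt = (-1.728194562−-1.731782613)/0.017237 = 0.208160
θ̈ = (θ̇'−θ̇)/dt = (1.486752260−1.547414968)/0.017237 = -3.519331
sinθ=-0.151187, cosθ=0.988505
F = (M+m)·ẍ + m·l·cosθ·θ̈ − m·l·sinθ·θ̇² = 0.438874 + -0.479172 − -0.049863 = 0.009565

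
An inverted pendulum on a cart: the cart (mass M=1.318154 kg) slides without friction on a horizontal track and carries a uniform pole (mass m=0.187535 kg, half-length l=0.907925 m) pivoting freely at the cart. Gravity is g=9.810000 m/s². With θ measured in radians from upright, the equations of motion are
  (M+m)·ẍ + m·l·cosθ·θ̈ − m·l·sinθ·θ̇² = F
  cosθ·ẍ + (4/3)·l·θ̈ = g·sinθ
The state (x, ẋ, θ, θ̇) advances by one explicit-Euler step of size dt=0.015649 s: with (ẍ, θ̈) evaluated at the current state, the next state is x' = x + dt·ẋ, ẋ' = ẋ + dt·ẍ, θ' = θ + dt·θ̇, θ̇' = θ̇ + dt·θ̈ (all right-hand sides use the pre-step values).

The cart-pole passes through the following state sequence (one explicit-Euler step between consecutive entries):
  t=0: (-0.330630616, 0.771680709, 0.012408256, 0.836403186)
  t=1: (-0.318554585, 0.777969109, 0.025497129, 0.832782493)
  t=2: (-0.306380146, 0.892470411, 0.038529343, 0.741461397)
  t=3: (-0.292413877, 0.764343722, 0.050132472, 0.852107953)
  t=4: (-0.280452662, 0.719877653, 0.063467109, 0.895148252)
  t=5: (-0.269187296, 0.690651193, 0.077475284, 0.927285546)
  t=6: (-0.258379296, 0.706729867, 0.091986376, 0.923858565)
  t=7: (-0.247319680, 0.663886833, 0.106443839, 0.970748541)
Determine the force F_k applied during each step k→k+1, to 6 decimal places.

F_0 = 0.564177 N
F_1 = 10.020593 N
F_2 = -11.128495 N
F_3 = -3.816848 N
F_4 = -2.471752 N
F_5 = 1.498524 N
F_6 = -3.627522 N

step 0→1:
  ẍ = (ẋ'−ẋ)/dt = (0.777969109−0.771680709)/0.015649 = 0.401840
  θ̈ = (θ̇'−θ̇)/dt = (0.832782493−0.836403186)/0.015649 = -0.231369
  sinθ=0.012408, cosθ=0.999923
  F = (M+m)·ẍ + m·l·cosθ·θ̈ − m·l·sinθ·θ̇² = 0.605047 + -0.039392 − 0.001478 = 0.564177
step 1→2:
  ẍ = (ẋ'−ẋ)/dt = (0.892470411−0.777969109)/0.015649 = 7.316845
  θ̈ = (θ̇'−θ̇)/dt = (0.741461397−0.832782493)/0.015649 = -5.835587
  sinθ=0.025494, cosθ=0.999675
  F = (M+m)·ẍ + m·l·cosθ·θ̈ − m·l·sinθ·θ̇² = 11.016893 + -0.993289 − 0.003011 = 10.020593
step 2→3:
  ẍ = (ẋ'−ẋ)/dt = (0.764343722−0.892470411)/0.015649 = -8.187532
  θ̈ = (θ̇'−θ̇)/dt = (0.852107953−0.741461397)/0.015649 = 7.070519
  sinθ=0.038520, cosθ=0.999258
  F = (M+m)·ẍ + m·l·cosθ·θ̈ − m·l·sinθ·θ̇² = -12.327877 + 1.202988 − 0.003606 = -11.128495
step 3→4:
  ẍ = (ẋ'−ẋ)/dt = (0.719877653−0.764343722)/0.015649 = -2.841464
  θ̈ = (θ̇'−θ̇)/dt = (0.895148252−0.852107953)/0.015649 = 2.750355
  sinθ=0.050111, cosθ=0.998744
  F = (M+m)·ẍ + m·l·cosθ·θ̈ − m·l·sinθ·θ̇² = -4.278361 + 0.467708 − 0.006195 = -3.816848
step 4→5:
  ẍ = (ẋ'−ẋ)/dt = (0.690651193−0.719877653)/0.015649 = -1.867625
  θ̈ = (θ̇'−θ̇)/dt = (0.927285546−0.895148252)/0.015649 = 2.053632
  sinθ=0.063425, cosθ=0.997987
  F = (M+m)·ẍ + m·l·cosθ·θ̈ − m·l·sinθ·θ̇² = -2.812062 + 0.348963 − 0.008653 = -2.471752
step 5→6:
  ẍ = (ẋ'−ẋ)/dt = (0.706729867−0.690651193)/0.015649 = 1.027457
  θ̈ = (θ̇'−θ̇)/dt = (0.923858565−0.927285546)/0.015649 = -0.218990
  sinθ=0.077398, cosθ=0.997000
  F = (M+m)·ẍ + m·l·cosθ·θ̈ − m·l·sinθ·θ̇² = 1.547031 + -0.037175 − 0.011332 = 1.498524
step 6→7:
  ẍ = (ẋ'−ẋ)/dt = (0.663886833−0.706729867)/0.015649 = -2.737749
  θ̈ = (θ̇'−θ̇)/dt = (0.970748541−0.923858565)/0.015649 = 2.996356
  sinθ=0.091857, cosθ=0.995772
  F = (M+m)·ẍ + m·l·cosθ·θ̈ − m·l·sinθ·θ̇² = -4.122199 + 0.508026 − 0.013349 = -3.627522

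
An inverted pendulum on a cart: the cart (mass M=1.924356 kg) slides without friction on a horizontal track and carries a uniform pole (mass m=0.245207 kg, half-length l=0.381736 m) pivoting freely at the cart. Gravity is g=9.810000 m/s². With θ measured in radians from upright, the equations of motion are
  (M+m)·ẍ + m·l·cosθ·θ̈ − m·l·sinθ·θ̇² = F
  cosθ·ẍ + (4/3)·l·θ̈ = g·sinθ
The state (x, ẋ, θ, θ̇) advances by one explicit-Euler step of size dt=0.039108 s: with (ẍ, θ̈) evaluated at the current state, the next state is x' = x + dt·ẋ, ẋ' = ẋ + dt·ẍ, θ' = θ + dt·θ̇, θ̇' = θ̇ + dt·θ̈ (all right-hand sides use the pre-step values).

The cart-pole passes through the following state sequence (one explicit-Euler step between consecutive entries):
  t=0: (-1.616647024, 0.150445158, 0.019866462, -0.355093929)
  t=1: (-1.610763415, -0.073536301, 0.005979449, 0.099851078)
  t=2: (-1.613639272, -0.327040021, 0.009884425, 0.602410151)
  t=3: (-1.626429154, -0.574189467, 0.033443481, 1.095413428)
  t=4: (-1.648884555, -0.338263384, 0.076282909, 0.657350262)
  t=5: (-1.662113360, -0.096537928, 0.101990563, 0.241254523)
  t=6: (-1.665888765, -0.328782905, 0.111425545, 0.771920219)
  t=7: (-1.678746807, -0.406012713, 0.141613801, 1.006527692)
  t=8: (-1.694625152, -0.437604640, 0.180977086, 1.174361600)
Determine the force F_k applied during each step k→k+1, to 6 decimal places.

F_0 = -11.337185 N
F_1 = -12.860582 N
F_2 = -12.531309 N
F_3 = 12.036615 N
F_4 = 12.413904 N
F_5 = -11.621083 N
F_6 = -3.732571 N
F_7 = -1.368298 N

step 0→1:
  ẍ = (ẋ'−ẋ)/dt = (-0.073536301−0.150445158)/0.039108 = -5.727254
  θ̈ = (θ̇'−θ̇)/dt = (0.099851078−-0.355093929)/0.039108 = 11.633042
  sinθ=0.019865, cosθ=0.999803
  F = (M+m)·ẍ + m·l·cosθ·θ̈ − m·l·sinθ·θ̇² = -12.425639 + 1.088688 − 0.000234 = -11.337185
step 1→2:
  ẍ = (ẋ'−ẋ)/dt = (-0.327040021−-0.073536301)/0.039108 = -6.482145
  θ̈ = (θ̇'−θ̇)/dt = (0.602410151−0.099851078)/0.039108 = 12.850544
  sinθ=0.005979, cosθ=0.999982
  F = (M+m)·ẍ + m·l·cosθ·θ̈ − m·l·sinθ·θ̇² = -14.063422 + 1.202845 − 0.000006 = -12.860582
step 2→3:
  ẍ = (ẋ'−ẋ)/dt = (-0.574189467−-0.327040021)/0.039108 = -6.319665
  θ̈ = (θ̇'−θ̇)/dt = (1.095413428−0.602410151)/0.039108 = 12.606200
  sinθ=0.009884, cosθ=0.999951
  F = (M+m)·ẍ + m·l·cosθ·θ̈ − m·l·sinθ·θ̇² = -13.710911 + 1.179937 − 0.000336 = -12.531309
step 3→4:
  ẍ = (ẋ'−ẋ)/dt = (-0.338263384−-0.574189467)/0.039108 = 6.032681
  θ̈ = (θ̇'−θ̇)/dt = (0.657350262−1.095413428)/0.039108 = -11.201370
  sinθ=0.033437, cosθ=0.999441
  F = (M+m)·ẍ + m·l·cosθ·θ̈ − m·l·sinθ·θ̇² = 13.088281 + -1.047911 − 0.003756 = 12.036615
step 4→5:
  ẍ = (ẋ'−ẋ)/dt = (-0.096537928−-0.338263384)/0.039108 = 6.180972
  θ̈ = (θ̇'−θ̇)/dt = (0.241254523−0.657350262)/0.039108 = -10.639658
  sinθ=0.076209, cosθ=0.997092
  F = (M+m)·ẍ + m·l·cosθ·θ̈ − m·l·sinθ·θ̇² = 13.410008 + -0.993022 − 0.003082 = 12.413904
step 5→6:
  ẍ = (ẋ'−ẋ)/dt = (-0.328782905−-0.096537928)/0.039108 = -5.938554
  θ̈ = (θ̇'−θ̇)/dt = (0.771920219−0.241254523)/0.039108 = 13.569236
  sinθ=0.101814, cosθ=0.994803
  F = (M+m)·ẍ + m·l·cosθ·θ̈ − m·l·sinθ·θ̇² = -12.884067 + 1.263539 − 0.000555 = -11.621083
step 6→7:
  ẍ = (ẋ'−ẋ)/dt = (-0.406012713−-0.328782905)/0.039108 = -1.974783
  θ̈ = (θ̇'−θ̇)/dt = (1.006527692−0.771920219)/0.039108 = 5.998964
  sinθ=0.111195, cosθ=0.993799
  F = (M+m)·ẍ + m·l·cosθ·θ̈ − m·l·sinθ·θ̇² = -4.284416 + 0.558047 − 0.006202 = -3.732571
step 7→8:
  ẍ = (ẋ'−ẋ)/dt = (-0.437604640−-0.406012713)/0.039108 = -0.807812
  θ̈ = (θ̇'−θ̇)/dt = (1.174361600−1.006527692)/0.039108 = 4.291549
  sinθ=0.141141, cosθ=0.989990
  F = (M+m)·ẍ + m·l·cosθ·θ̈ − m·l·sinθ·θ̇² = -1.752600 + 0.397686 − 0.013384 = -1.368298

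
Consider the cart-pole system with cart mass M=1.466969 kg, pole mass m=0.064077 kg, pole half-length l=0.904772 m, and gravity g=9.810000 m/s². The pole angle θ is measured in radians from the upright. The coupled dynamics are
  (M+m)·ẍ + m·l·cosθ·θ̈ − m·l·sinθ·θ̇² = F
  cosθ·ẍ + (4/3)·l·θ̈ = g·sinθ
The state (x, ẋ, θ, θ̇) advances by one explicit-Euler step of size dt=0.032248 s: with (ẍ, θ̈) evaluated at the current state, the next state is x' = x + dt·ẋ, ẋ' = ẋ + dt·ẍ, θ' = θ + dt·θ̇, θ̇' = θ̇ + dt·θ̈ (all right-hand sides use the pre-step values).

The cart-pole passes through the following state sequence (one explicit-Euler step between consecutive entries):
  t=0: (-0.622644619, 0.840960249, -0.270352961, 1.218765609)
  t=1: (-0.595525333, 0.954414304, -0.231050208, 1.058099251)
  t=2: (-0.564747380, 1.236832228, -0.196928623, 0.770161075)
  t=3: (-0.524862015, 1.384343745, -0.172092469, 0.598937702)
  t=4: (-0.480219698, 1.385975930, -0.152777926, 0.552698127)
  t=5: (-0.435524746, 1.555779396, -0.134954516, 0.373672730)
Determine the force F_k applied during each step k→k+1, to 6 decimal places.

step 0→1:
  ẍ = (ẋ'−ẋ)/dt = (0.954414304−0.840960249)/0.032248 = 3.518173
  θ̈ = (θ̇'−θ̇)/dt = (1.058099251−1.218765609)/0.032248 = -4.982212
  sinθ=-0.267072, cosθ=0.963677
  F = (M+m)·ẍ + m·l·cosθ·θ̈ − m·l·sinθ·θ̇² = 5.386485 + -0.278352 − -0.022999 = 5.131132
step 1→2:
  ẍ = (ẋ'−ẋ)/dt = (1.236832228−0.954414304)/0.032248 = 8.757688
  θ̈ = (θ̇'−θ̇)/dt = (0.770161075−1.058099251)/0.032248 = -8.928869
  sinθ=-0.229000, cosθ=0.973426
  F = (M+m)·ẍ + m·l·cosθ·θ̈ − m·l·sinθ·θ̇² = 13.408423 + -0.503896 − -0.014864 = 12.919391
step 2→3:
  ẍ = (ẋ'−ẋ)/dt = (1.384343745−1.236832228)/0.032248 = 4.574284
  θ̈ = (θ̇'−θ̇)/dt = (0.598937702−0.770161075)/0.032248 = -5.309581
  sinθ=-0.195658, cosθ=0.980672
  F = (M+m)·ẍ + m·l·cosθ·θ̈ − m·l·sinθ·θ̇² = 7.003440 + -0.301874 − -0.006728 = 6.708294
step 3→4:
  ẍ = (ẋ'−ẋ)/dt = (1.385975930−1.384343745)/0.032248 = 0.050614
  θ̈ = (θ̇'−θ̇)/dt = (0.552698127−0.598937702)/0.032248 = -1.433874
  sinθ=-0.171244, cosθ=0.985229
  F = (M+m)·ẍ + m·l·cosθ·θ̈ − m·l·sinθ·θ̇² = 0.077492 + -0.081901 − -0.003561 = -0.000848
step 4→5:
  ẍ = (ẋ'−ẋ)/dt = (1.555779396−1.385975930)/0.032248 = 5.265550
  θ̈ = (θ̇'−θ̇)/dt = (0.373672730−0.552698127)/0.032248 = -5.551519
  sinθ=-0.152184, cosθ=0.988352
  F = (M+m)·ẍ + m·l·cosθ·θ̈ − m·l·sinθ·θ̇² = 8.061800 + -0.318101 − -0.002695 = 7.746394

F_0 = 5.131132 N
F_1 = 12.919391 N
F_2 = 6.708294 N
F_3 = -0.000848 N
F_4 = 7.746394 N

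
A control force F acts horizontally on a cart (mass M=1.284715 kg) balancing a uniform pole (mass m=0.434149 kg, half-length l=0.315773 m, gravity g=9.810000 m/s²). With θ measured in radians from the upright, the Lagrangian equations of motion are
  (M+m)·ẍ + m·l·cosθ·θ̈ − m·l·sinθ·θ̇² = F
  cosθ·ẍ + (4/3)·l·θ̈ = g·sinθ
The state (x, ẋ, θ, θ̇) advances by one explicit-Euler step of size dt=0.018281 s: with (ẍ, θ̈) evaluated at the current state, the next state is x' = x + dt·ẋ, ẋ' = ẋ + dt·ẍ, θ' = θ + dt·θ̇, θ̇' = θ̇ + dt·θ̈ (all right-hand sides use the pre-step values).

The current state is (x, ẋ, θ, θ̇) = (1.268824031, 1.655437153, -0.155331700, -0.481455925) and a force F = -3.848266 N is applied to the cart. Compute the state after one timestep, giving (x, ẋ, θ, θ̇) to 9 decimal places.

sinθ=-0.154707814, cosθ=0.987960269
temp = (F + m·l·θ̇²·sinθ)/(M+m) = (-3.848266 + -0.004916308)/1.718864 = -2.241702839
θ̈ = (g·sinθ − cosθ·temp)/(l·(4/3 − m·cos²θ/(M+m))) = 2.031078856
ẍ = temp − m·l·θ̈·cosθ/(M+m) = -2.401746526
Euler: x'=1.268824031+0.018281·1.655437153=1.299087078, ẋ'=1.655437153+0.018281·-2.401746526=1.611530825
       θ'=-0.155331700+0.018281·-0.481455925=-0.164133196, θ̇'=-0.481455925+0.018281·2.031078856=-0.444325772

(1.299087078, 1.611530825, -0.164133196, -0.444325772)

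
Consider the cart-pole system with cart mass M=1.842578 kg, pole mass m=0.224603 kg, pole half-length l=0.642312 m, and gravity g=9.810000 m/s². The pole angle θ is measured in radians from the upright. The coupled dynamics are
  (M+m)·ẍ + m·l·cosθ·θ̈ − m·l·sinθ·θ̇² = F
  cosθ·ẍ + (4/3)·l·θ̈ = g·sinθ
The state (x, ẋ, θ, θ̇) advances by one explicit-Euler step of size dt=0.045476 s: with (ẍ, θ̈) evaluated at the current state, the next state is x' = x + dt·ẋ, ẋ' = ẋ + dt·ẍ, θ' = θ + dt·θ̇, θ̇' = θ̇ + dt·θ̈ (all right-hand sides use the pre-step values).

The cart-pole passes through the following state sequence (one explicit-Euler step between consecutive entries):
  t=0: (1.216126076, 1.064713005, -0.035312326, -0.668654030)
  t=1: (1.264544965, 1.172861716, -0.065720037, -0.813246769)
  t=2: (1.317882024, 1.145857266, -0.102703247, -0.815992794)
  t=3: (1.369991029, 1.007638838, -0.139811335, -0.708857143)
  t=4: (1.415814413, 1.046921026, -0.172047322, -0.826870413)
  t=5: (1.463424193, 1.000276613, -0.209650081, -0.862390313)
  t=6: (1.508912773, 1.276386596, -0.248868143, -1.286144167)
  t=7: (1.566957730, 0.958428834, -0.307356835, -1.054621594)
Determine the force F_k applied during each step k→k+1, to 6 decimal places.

step 0→1:
  ẍ = (ẋ'−ẋ)/dt = (1.172861716−1.064713005)/0.045476 = 2.378149
  θ̈ = (θ̇'−θ̇)/dt = (-0.813246769−-0.668654030)/0.045476 = -3.179540
  sinθ=-0.035305, cosθ=0.999377
  F = (M+m)·ẍ + m·l·cosθ·θ̈ − m·l·sinθ·θ̇² = 4.916065 + -0.458411 − -0.002277 = 4.459931
step 1→2:
  ẍ = (ẋ'−ẋ)/dt = (1.145857266−1.172861716)/0.045476 = -0.593818
  θ̈ = (θ̇'−θ̇)/dt = (-0.815992794−-0.813246769)/0.045476 = -0.060384
  sinθ=-0.065673, cosθ=0.997841
  F = (M+m)·ẍ + m·l·cosθ·θ̈ − m·l·sinθ·θ̇² = -1.227529 + -0.008693 − -0.006266 = -1.229955
step 2→3:
  ẍ = (ẋ'−ẋ)/dt = (1.007638838−1.145857266)/0.045476 = -3.039371
  θ̈ = (θ̇'−θ̇)/dt = (-0.708857143−-0.815992794)/0.045476 = 2.355872
  sinθ=-0.102523, cosθ=0.994731
  F = (M+m)·ẍ + m·l·cosθ·θ̈ − m·l·sinθ·θ̇² = -6.282930 + 0.338080 − -0.009848 = -5.935002
step 3→4:
  ẍ = (ẋ'−ẋ)/dt = (1.046921026−1.007638838)/0.045476 = 0.863800
  θ̈ = (θ̇'−θ̇)/dt = (-0.826870413−-0.708857143)/0.045476 = -2.595067
  sinθ=-0.139356, cosθ=0.990242
  F = (M+m)·ẍ + m·l·cosθ·θ̈ − m·l·sinθ·θ̇² = 1.785632 + -0.370725 − -0.010102 = 1.425009
step 4→5:
  ẍ = (ẋ'−ẋ)/dt = (1.000276613−1.046921026)/0.045476 = -1.025693
  θ̈ = (θ̇'−θ̇)/dt = (-0.862390313−-0.826870413)/0.045476 = -0.781069
  sinθ=-0.171200, cosθ=0.985236
  F = (M+m)·ẍ + m·l·cosθ·θ̈ − m·l·sinθ·θ̇² = -2.120293 + -0.111018 − -0.016887 = -2.214424
step 5→6:
  ẍ = (ẋ'−ẋ)/dt = (1.276386596−1.000276613)/0.045476 = 6.071554
  θ̈ = (θ̇'−θ̇)/dt = (-1.286144167−-0.862390313)/0.045476 = -9.318187
  sinθ=-0.208118, cosθ=0.978104
  F = (M+m)·ẍ + m·l·cosθ·θ̈ − m·l·sinθ·θ̇² = 12.551001 + -1.314855 − -0.022329 = 11.258475
step 6→7:
  ẍ = (ẋ'−ẋ)/dt = (0.958428834−1.276386596)/0.045476 = -6.991771
  θ̈ = (θ̇'−θ̇)/dt = (-1.054621594−-1.286144167)/0.045476 = 5.091094
  sinθ=-0.246307, cosθ=0.969192
  F = (M+m)·ẍ + m·l·cosθ·θ̈ − m·l·sinθ·θ̇² = -14.453255 + 0.711840 − -0.058778 = -13.682637

F_0 = 4.459931 N
F_1 = -1.229955 N
F_2 = -5.935002 N
F_3 = 1.425009 N
F_4 = -2.214424 N
F_5 = 11.258475 N
F_6 = -13.682637 N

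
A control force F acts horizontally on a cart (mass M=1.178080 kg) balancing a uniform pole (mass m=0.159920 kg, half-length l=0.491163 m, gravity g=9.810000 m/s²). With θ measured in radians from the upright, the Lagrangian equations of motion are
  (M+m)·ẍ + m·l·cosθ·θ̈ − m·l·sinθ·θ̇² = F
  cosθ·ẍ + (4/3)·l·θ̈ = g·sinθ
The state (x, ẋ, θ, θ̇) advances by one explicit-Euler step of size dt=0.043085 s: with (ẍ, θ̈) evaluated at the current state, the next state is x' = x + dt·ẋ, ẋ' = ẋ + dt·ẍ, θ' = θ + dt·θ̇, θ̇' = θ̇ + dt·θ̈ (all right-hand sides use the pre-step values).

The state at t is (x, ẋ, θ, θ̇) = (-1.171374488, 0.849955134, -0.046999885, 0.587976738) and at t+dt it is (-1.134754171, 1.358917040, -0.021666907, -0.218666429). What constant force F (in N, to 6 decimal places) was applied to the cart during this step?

ẍ = (ẋ'−ẋ)/dt = (1.358917040−0.849955134)/0.043085 = 11.812972
θ̈ = (θ̇'−θ̇)/dt = (-0.218666429−0.587976738)/0.043085 = -18.722135
sinθ=-0.046983, cosθ=0.998896
F = (M+m)·ẍ + m·l·cosθ·θ̈ − m·l·sinθ·θ̇² = 15.805757 + -1.468940 − -0.001276 = 14.338093

F = 14.338093 N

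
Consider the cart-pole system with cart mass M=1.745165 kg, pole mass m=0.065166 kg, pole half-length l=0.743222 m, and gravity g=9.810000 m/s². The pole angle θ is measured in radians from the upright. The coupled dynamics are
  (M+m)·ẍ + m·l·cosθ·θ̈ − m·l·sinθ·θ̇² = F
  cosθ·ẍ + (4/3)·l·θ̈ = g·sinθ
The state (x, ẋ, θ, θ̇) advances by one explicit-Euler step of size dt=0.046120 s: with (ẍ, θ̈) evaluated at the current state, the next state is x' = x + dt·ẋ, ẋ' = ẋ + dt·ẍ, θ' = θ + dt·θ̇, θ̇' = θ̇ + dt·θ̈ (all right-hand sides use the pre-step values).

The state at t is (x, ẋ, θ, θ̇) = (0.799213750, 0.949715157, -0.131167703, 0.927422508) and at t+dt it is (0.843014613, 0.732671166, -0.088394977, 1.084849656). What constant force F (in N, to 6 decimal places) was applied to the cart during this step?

ẍ = (ẋ'−ẋ)/dt = (0.732671166−0.949715157)/0.046120 = -4.706071
θ̈ = (θ̇'−θ̇)/dt = (1.084849656−0.927422508)/0.046120 = 3.413425
sinθ=-0.130792, cosθ=0.991410
F = (M+m)·ẍ + m·l·cosθ·θ̈ − m·l·sinθ·θ̇² = -8.519546 + 0.163902 − -0.005448 = -8.350196

F = -8.350196 N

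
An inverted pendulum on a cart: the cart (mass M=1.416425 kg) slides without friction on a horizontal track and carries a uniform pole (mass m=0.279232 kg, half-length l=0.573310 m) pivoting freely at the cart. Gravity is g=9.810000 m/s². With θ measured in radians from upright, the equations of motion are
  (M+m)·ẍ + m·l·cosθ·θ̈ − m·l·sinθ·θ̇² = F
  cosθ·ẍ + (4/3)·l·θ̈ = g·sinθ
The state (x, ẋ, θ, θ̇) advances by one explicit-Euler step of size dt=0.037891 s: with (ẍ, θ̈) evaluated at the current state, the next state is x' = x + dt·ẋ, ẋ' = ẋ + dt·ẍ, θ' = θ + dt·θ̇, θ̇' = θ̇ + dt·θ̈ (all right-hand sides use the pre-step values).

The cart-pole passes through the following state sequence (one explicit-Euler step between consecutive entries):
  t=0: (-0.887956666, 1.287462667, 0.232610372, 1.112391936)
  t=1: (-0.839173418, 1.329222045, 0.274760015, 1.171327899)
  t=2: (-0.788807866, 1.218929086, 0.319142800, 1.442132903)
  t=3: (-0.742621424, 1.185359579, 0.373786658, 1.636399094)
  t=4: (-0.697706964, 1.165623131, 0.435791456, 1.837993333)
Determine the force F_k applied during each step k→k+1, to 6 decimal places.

step 0→1:
  ẍ = (ẋ'−ẋ)/dt = (1.329222045−1.287462667)/0.037891 = 1.102092
  θ̈ = (θ̇'−θ̇)/dt = (1.171327899−1.112391936)/0.037891 = 1.555408
  sinθ=0.230518, cosθ=0.973068
  F = (M+m)·ẍ + m·l·cosθ·θ̈ − m·l·sinθ·θ̇² = 1.868770 + 0.242294 − 0.045664 = 2.065400
step 1→2:
  ẍ = (ẋ'−ẋ)/dt = (1.218929086−1.329222045)/0.037891 = -2.910796
  θ̈ = (θ̇'−θ̇)/dt = (1.442132903−1.171327899)/0.037891 = 7.146948
  sinθ=0.271316, cosθ=0.962490
  F = (M+m)·ẍ + m·l·cosθ·θ̈ − m·l·sinθ·θ̇² = -4.935711 + 1.101214 − 0.059592 = -3.894089
step 2→3:
  ẍ = (ẋ'−ẋ)/dt = (1.185359579−1.218929086)/0.037891 = -0.885949
  θ̈ = (θ̇'−θ̇)/dt = (1.636399094−1.442132903)/0.037891 = 5.126975
  sinθ=0.313753, cosθ=0.949505
  F = (M+m)·ẍ + m·l·cosθ·θ̈ − m·l·sinθ·θ̇² = -1.502266 + 0.779315 − 0.104461 = -0.827412
step 3→4:
  ẍ = (ẋ'−ẋ)/dt = (1.165623131−1.185359579)/0.037891 = -0.520874
  θ̈ = (θ̇'−θ̇)/dt = (1.837993333−1.636399094)/0.037891 = 5.320373
  sinθ=0.365143, cosθ=0.930951
  F = (M+m)·ẍ + m·l·cosθ·θ̈ − m·l·sinθ·θ̇² = -0.883224 + 0.792910 − 0.156530 = -0.246844

F_0 = 2.065400 N
F_1 = -3.894089 N
F_2 = -0.827412 N
F_3 = -0.246844 N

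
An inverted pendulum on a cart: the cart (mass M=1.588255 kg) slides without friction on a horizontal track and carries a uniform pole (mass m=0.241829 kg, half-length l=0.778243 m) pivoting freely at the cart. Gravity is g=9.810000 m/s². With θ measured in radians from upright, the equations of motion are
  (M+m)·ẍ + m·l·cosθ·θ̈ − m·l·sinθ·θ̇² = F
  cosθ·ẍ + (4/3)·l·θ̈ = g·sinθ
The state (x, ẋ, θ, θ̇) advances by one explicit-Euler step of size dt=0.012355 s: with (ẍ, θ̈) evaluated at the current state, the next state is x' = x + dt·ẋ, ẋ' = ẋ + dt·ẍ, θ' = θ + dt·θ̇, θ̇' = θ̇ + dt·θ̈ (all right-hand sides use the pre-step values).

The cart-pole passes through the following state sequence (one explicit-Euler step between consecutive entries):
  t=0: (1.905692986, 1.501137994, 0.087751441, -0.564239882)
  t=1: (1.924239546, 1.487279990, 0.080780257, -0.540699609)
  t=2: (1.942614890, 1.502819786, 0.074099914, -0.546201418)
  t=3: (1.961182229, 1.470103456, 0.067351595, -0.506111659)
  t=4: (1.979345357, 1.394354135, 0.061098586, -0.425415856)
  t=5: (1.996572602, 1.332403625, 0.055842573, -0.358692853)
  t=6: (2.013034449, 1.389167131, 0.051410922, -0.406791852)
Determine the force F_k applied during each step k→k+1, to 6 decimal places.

F_0 = -1.700762 N
F_1 = 2.213857 N
F_2 = -4.241257 N
F_3 = -9.997171 N
F_4 = -8.164013 N
F_5 = 7.675199 N

step 0→1:
  ẍ = (ẋ'−ẋ)/dt = (1.487279990−1.501137994)/0.012355 = -1.121651
  θ̈ = (θ̇'−θ̇)/dt = (-0.540699609−-0.564239882)/0.012355 = 1.905324
  sinθ=0.087639, cosθ=0.996152
  F = (M+m)·ẍ + m·l·cosθ·θ̈ − m·l·sinθ·θ̇² = -2.052716 + 0.357205 − 0.005251 = -1.700762
step 1→2:
  ẍ = (ẋ'−ẋ)/dt = (1.502819786−1.487279990)/0.012355 = 1.257774
  θ̈ = (θ̇'−θ̇)/dt = (-0.546201418−-0.540699609)/0.012355 = -0.445310
  sinθ=0.080692, cosθ=0.996739
  F = (M+m)·ẍ + m·l·cosθ·θ̈ − m·l·sinθ·θ̇² = 2.301832 + -0.083535 − 0.004440 = 2.213857
step 2→3:
  ẍ = (ẋ'−ẋ)/dt = (1.470103456−1.502819786)/0.012355 = -2.648023
  θ̈ = (θ̇'−θ̇)/dt = (-0.506111659−-0.546201418)/0.012355 = 3.244821
  sinθ=0.074032, cosθ=0.997256
  F = (M+m)·ẍ + m·l·cosθ·θ̈ − m·l·sinθ·θ̇² = -4.846105 + 0.609005 − 0.004157 = -4.241257
step 3→4:
  ẍ = (ẋ'−ẋ)/dt = (1.394354135−1.470103456)/0.012355 = -6.131066
  θ̈ = (θ̇'−θ̇)/dt = (-0.425415856−-0.506111659)/0.012355 = 6.531429
  sinθ=0.067301, cosθ=0.997733
  F = (M+m)·ẍ + m·l·cosθ·θ̈ − m·l·sinθ·θ̇² = -11.220366 + 1.226439 − 0.003244 = -9.997171
step 4→5:
  ẍ = (ẋ'−ẋ)/dt = (1.332403625−1.394354135)/0.012355 = -5.014206
  θ̈ = (θ̇'−θ̇)/dt = (-0.358692853−-0.425415856)/0.012355 = 5.400486
  sinθ=0.061061, cosθ=0.998134
  F = (M+m)·ẍ + m·l·cosθ·θ̈ − m·l·sinθ·θ̇² = -9.176417 + 1.014484 − 0.002080 = -8.164013
step 5→6:
  ẍ = (ẋ'−ẋ)/dt = (1.389167131−1.332403625)/0.012355 = 4.594375
  θ̈ = (θ̇'−θ̇)/dt = (-0.406791852−-0.358692853)/0.012355 = -3.893080
  sinθ=0.055814, cosθ=0.998441
  F = (M+m)·ẍ + m·l·cosθ·θ̈ − m·l·sinθ·θ̇² = 8.408093 + -0.731542 − 0.001351 = 7.675199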